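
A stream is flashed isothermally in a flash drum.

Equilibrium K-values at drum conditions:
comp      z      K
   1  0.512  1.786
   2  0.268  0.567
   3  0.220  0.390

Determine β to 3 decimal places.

Rachford–Rice: g(β) = Σ zᵢ(Kᵢ−1)/(1+β(Kᵢ−1)) = 0.
Check two-phase: ΣzᵢKᵢ = 1.152 > 1 and Σzᵢ/Kᵢ = 1.323 > 1, so g(0) = 0.152 > 0 and g(1) = -0.323 < 0.
Iterate (Newton) starting at β = 0.5:
  β = 0.500: g = -0.0523, g' = -0.414 → β = 0.374
  β = 0.374: g = -0.0012, g' = -0.398 → β = 0.371
Converged at β = 0.371.

β = 0.371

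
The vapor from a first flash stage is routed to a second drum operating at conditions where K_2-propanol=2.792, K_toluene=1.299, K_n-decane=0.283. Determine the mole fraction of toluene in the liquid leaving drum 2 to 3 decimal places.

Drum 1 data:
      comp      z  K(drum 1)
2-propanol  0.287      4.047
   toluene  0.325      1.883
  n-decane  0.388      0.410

Drum 1:
Material balance + equilibrium reduce to Σ zᵢ(Kᵢ−1)/(1+ψ₁(Kᵢ−1)) = 0.
Check two-phase: ΣzᵢKᵢ = 1.933 > 1 and Σzᵢ/Kᵢ = 1.190 > 1, so g(0) = 0.933 > 0 and g(1) = -0.190 < 0.
Newton iteration, ψ₁⁰ = 0.36:
  ψ₁ = 0.360: g = 0.3441, g' = -0.970 → ψ₁ = 0.715
  ψ₁ = 0.715: g = 0.0551, g' = -0.763 → ψ₁ = 0.787
  ψ₁ = 0.787: g = -0.0008, g' = -0.790 → ψ₁ = 0.786
Converged at ψ₁ = 0.786.
Drum-1 compositions:
  2-propanol: x = 0.085, y = 0.342
  toluene: x = 0.192, y = 0.361
  n-decane: x = 0.724, y = 0.297
Drum-2 feed = drum-1 vapor: z₂ = (0.3421, 0.3612, 0.2967).
Drum 2:
Material balance + equilibrium reduce to Σ zᵢ(Kᵢ−1)/(1+ψ₂(Kᵢ−1)) = 0.
Check two-phase: ΣzᵢKᵢ = 1.508 > 1 and Σzᵢ/Kᵢ = 1.449 > 1, so g(0) = 0.508 > 0 and g(1) = -0.449 < 0.
Newton iteration, ψ₂⁰ = 0.5:
  ψ₂ = 0.500: g = 0.0857, g' = -0.701 → ψ₂ = 0.622
  ψ₂ = 0.622: g = -0.0032, g' = -0.766 → ψ₂ = 0.618
Converged at ψ₂ = 0.618.
  2-propanol: x = 0.162, y = 0.453
  toluene: x = 0.305, y = 0.396
  n-decane: x = 0.533, y = 0.151

x_toluene (drum 2) = 0.305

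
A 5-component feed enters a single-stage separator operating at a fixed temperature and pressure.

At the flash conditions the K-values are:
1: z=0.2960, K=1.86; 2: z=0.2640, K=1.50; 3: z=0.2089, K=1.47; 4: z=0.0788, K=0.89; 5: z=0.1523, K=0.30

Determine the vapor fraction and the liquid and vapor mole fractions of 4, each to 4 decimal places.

Let ψ = V/F and solve Σ zᵢ(Kᵢ−1)/(1+ψ(Kᵢ−1)) = 0.
g(0) = ΣzᵢKᵢ − 1 = 0.3695 and g(1) = 1 − Σzᵢ/Kᵢ = -0.0735, so a root lies in (0, 1).
Iterate (Newton) starting at ψ = 0.41:
  ψ = 0.4100: g = 0.22146, g' = -0.3454 → ψ = 1.0000
  ψ = 1.0000: g = -0.07345, g' = -0.9444 → ψ = 0.9222
  ψ = 0.9222: g = -0.00962, g' = -0.7167 → ψ = 0.9088
  ψ = 0.9088: g = -0.00020, g' = -0.6877 → ψ = 0.9085
Converged at ψ = 0.9085.
Compositions from xᵢ = zᵢ/(1+ψ(Kᵢ−1)), yᵢ = Kᵢxᵢ:
  1: x = 0.1662, y = 0.3091
  2: x = 0.1815, y = 0.2723
  3: x = 0.1464, y = 0.2152
  4: x = 0.0875, y = 0.0779
  5: x = 0.4184, y = 0.1255

ψ = 0.9085, x_4 = 0.0875, y_4 = 0.0779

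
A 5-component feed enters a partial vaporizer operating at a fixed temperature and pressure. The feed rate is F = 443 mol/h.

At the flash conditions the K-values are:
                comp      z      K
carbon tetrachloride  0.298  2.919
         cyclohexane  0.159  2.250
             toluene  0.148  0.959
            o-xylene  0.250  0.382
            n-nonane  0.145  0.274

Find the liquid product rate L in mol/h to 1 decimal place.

L = 210.5 mol/h

Material balance + equilibrium reduce to Σ zᵢ(Kᵢ−1)/(1+V/F(Kᵢ−1)) = 0.
Check two-phase: ΣzᵢKᵢ = 1.505 > 1 and Σzᵢ/Kᵢ = 1.511 > 1, so g(0) = 0.505 > 0 and g(1) = -0.511 < 0.
Newton iteration, V/F⁰ = 0.63:
  V/F = 0.630: g = -0.0832, g' = -0.819 → V/F = 0.528
  V/F = 0.528: g = -0.0028, g' = -0.773 → V/F = 0.525
Converged at V/F = 0.525.
Then V = V/F·F = 0.5248·443 = 232.5 mol/h and L = F − V = 210.5 mol/h.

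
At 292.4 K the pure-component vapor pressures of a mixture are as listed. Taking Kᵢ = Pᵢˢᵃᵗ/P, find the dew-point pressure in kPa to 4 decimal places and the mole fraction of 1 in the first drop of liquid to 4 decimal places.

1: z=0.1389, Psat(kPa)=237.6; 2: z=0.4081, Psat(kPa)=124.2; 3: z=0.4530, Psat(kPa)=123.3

At the dew point ψ → 1, so Σzᵢ/Kᵢ = 1 with Kᵢ = Pᵢˢᵃᵗ/P ⇒ 1/P = Σzᵢ/Pᵢˢᵃᵗ.
1/P = 0.1389/237.6 + 0.4081/124.2 + 0.4530/123.3 = 0.0075444 ⇒ P = 132.5488 kPa
xᵢ = zᵢP/Pᵢˢᵃᵗ ⇒ x_1 = 0.1389·132.5488/237.6 = 0.0775

Pdew = 132.5488 kPa, x_1 = 0.0775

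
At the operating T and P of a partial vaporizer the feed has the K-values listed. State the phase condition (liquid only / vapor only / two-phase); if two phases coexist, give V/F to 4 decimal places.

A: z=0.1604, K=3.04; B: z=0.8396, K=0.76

ΣzᵢKᵢ = 1.1257; Σzᵢ/Kᵢ = 1.1575.
Both exceed 1, so a two-phase solution exists.
Material balance + equilibrium reduce to Σ zᵢ(Kᵢ−1)/(1+ψ(Kᵢ−1)) = 0.
Iterate (Newton) starting at ψ = 0.5:
  ψ = 0.5000: g = -0.06699, g' = -0.2260 → ψ = 0.2036
  ψ = 0.2036: g = 0.01933, g' = -0.3867 → ψ = 0.2536
  ψ = 0.2536: g = 0.00109, g' = -0.3448 → ψ = 0.2568
Converged at ψ = 0.2568.

two-phase, V/F = 0.2568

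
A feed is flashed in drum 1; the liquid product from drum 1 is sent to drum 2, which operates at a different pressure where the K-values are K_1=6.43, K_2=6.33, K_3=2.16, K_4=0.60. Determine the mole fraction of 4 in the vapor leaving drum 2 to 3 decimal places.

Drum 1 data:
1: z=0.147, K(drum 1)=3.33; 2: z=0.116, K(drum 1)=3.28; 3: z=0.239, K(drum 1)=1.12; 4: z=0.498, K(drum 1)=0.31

y_4 (drum 2) = 0.503

Drum 1:
Newton iteration, ψ₁⁰ = 0.6:
  ψ₁ = 0.600: g = -0.3051, g' = -0.940 → ψ₁ = 0.275
  ψ₁ = 0.275: g = -0.0253, g' = -0.888 → ψ₁ = 0.247
Converged at ψ₁ = 0.247.
Drum-1 compositions:
  1: x = 0.093, y = 0.311
  2: x = 0.074, y = 0.243
  3: x = 0.232, y = 0.260
  4: x = 0.600, y = 0.186
Drum-2 feed = drum-1 liquid: z₂ = (0.0933, 0.0742, 0.2321, 0.6004).
Drum 2:
Newton iteration, ψ₂⁰ = 0.47:
  ψ₂ = 0.470: g = 0.1338, g' = -0.666 → ψ₂ = 0.671
  ψ₂ = 0.671: g = 0.0186, g' = -0.506 → ψ₂ = 0.708
Converged at ψ₂ = 0.708.
  1: x = 0.019, y = 0.124
  2: x = 0.016, y = 0.098
  3: x = 0.127, y = 0.275
  4: x = 0.838, y = 0.503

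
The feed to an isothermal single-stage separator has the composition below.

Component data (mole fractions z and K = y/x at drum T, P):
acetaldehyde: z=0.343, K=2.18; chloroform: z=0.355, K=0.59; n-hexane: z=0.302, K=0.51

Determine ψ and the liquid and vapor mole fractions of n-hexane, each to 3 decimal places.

ψ = 0.210, x_n-hexane = 0.337, y_n-hexane = 0.172

Material balance + equilibrium reduce to Σ zᵢ(Kᵢ−1)/(1+ψ(Kᵢ−1)) = 0.
Check two-phase: ΣzᵢKᵢ = 1.111 > 1 and Σzᵢ/Kᵢ = 1.351 > 1, so g(0) = 0.111 > 0 and g(1) = -0.351 < 0.
Newton–Raphson from ψ = 0.35:
  ψ = 0.350: g = -0.0621, g' = -0.426 → ψ = 0.204
  ψ = 0.204: g = 0.0028, g' = -0.471 → ψ = 0.210
Converged at ψ = 0.210.
Compositions from xᵢ = zᵢ/(1+ψ(Kᵢ−1)), yᵢ = Kᵢxᵢ:
  acetaldehyde: x = 0.275, y = 0.599
  chloroform: x = 0.388, y = 0.229
  n-hexane: x = 0.337, y = 0.172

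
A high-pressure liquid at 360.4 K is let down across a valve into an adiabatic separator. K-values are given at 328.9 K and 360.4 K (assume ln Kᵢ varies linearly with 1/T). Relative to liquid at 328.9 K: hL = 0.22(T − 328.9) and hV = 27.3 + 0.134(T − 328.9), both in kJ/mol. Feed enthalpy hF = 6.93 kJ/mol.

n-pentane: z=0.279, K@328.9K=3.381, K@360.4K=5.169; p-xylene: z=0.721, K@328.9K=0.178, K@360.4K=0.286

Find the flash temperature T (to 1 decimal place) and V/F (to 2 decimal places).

T = 344.4 K, V/F = 0.14

Adiabatic flash: solve Rachford–Rice at each trial T, then check hF = ψ·hV(T) + (1−ψ)·hL(T).
  T = 328.9 K: K = (3.381, 0.178), RR gives ψ = 0.037, H_out = 0.999 kJ/mol
  T = 360.4 K: K = (5.169, 0.286), RR gives ψ = 0.218, H_out = 12.286 kJ/mol
  T = 344.6 K: K = (4.218, 0.228), RR gives ψ = 0.137, H_out = 7.018 kJ/mol
  T = 336.8 K: K = (3.789, 0.202), RR gives ψ = 0.091, H_out = 4.165 kJ/mol
  T = 340.7 K: K = (4.000, 0.215), RR gives ψ = 0.115, H_out = 5.619 kJ/mol
  T = 342.6 K: K = (4.106, 0.221), RR gives ψ = 0.126, H_out = 6.307 kJ/mol
Linear interpolation between T = 342.6 (H_out = 6.307) and T = 344.6 (H_out = 7.018) on hF = 6.93 gives T ≈ 344.4 K, at which ψ = 0.14.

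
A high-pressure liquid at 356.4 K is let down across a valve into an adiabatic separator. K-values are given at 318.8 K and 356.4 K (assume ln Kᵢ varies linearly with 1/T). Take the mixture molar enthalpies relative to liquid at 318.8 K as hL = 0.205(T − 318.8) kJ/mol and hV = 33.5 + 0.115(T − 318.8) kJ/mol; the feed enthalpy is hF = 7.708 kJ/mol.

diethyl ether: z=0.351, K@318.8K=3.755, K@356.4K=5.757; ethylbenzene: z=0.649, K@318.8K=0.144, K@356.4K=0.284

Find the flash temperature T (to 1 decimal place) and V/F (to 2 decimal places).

Adiabatic flash: solve Rachford–Rice at each trial T, then check hF = ψ·hV(T) + (1−ψ)·hL(T).
  T = 318.8 K: K = (3.755, 0.144), RR gives ψ = 0.174, H_out = 5.845 kJ/mol
  T = 356.4 K: K = (5.757, 0.284), RR gives ψ = 0.354, H_out = 18.363 kJ/mol
  T = 337.6 K: K = (4.705, 0.206), RR gives ψ = 0.267, H_out = 12.345 kJ/mol
  T = 328.2 K: K = (4.217, 0.173), RR gives ψ = 0.223, H_out = 9.201 kJ/mol
  T = 323.5 K: K = (3.983, 0.158), RR gives ψ = 0.199, H_out = 7.557 kJ/mol
  T = 325.9 K: K = (4.101, 0.166), RR gives ψ = 0.211, H_out = 8.404 kJ/mol
Linear interpolation between T = 323.5 (H_out = 7.557) and T = 325.9 (H_out = 8.404) on hF = 7.708 gives T ≈ 323.9 K, at which ψ = 0.20.

T = 323.9 K, V/F = 0.20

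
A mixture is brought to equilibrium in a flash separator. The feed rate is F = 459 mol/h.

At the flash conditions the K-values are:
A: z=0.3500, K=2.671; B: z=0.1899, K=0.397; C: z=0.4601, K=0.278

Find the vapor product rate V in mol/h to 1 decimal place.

Material balance + equilibrium reduce to Σ zᵢ(Kᵢ−1)/(1+ψ(Kᵢ−1)) = 0.
g(0) = ΣzᵢKᵢ − 1 = 0.1381 and g(1) = 1 − Σzᵢ/Kᵢ = -1.2644, so a root lies in (0, 1).
Newton–Raphson from ψ = 0.5:
  ψ = 0.5000: g = -0.36517, g' = -1.0190 → ψ = 0.1416
  ψ = 0.1416: g = -0.02231, g' = -1.0192 → ψ = 0.1197
  ψ = 0.1197: g = 0.00029, g' = -1.0462 → ψ = 0.1200
Converged at ψ = 0.1200.
Then V = ψ·F = 0.1200·459 = 55.1 mol/h and L = F − V = 403.9 mol/h.

V = 55.1 mol/h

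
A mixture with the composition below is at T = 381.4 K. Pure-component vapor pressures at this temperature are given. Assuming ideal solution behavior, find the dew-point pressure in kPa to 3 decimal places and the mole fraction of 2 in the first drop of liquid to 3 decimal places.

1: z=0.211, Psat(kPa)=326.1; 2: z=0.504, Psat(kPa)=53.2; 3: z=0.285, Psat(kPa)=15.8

At the dew point ψ → 1, so Σzᵢ/Kᵢ = 1 with Kᵢ = Pᵢˢᵃᵗ/P ⇒ 1/P = Σzᵢ/Pᵢˢᵃᵗ.
1/P = 0.211/326.1 + 0.504/53.2 + 0.285/15.8 = 0.028159 ⇒ P = 35.513 kPa
xᵢ = zᵢP/Pᵢˢᵃᵗ ⇒ x_2 = 0.504·35.513/53.2 = 0.336

Pdew = 35.513 kPa, x_2 = 0.336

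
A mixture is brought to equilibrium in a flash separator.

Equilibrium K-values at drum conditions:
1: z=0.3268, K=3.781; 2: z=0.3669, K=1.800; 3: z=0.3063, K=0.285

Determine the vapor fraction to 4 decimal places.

ψ = 0.7553

Let ψ = V/F and solve Σ zᵢ(Kᵢ−1)/(1+ψ(Kᵢ−1)) = 0.
Check two-phase: ΣzᵢKᵢ = 1.9833 > 1 and Σzᵢ/Kᵢ = 1.3650 > 1, so g(0) = 0.9833 > 0 and g(1) = -0.3650 < 0.
Newton–Raphson from ψ = 0.66:
  ψ = 0.6600: g = 0.09791, g' = -0.9764 → ψ = 0.7603
  ψ = 0.7603: g = -0.00552, g' = -1.1031 → ψ = 0.7553
Converged at ψ = 0.7553.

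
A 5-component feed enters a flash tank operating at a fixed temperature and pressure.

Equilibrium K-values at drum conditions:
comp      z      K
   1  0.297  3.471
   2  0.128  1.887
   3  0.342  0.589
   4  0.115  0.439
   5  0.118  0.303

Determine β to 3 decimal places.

β = 0.520

Material balance + equilibrium reduce to Σ zᵢ(Kᵢ−1)/(1+β(Kᵢ−1)) = 0.
g(0) = ΣzᵢKᵢ − 1 = 0.560 and g(1) = 1 − Σzᵢ/Kᵢ = -0.385, so a root lies in (0, 1).
Newton–Raphson from β = 0.5:
  β = 0.500: g = 0.0141, g' = -0.708 → β = 0.520
Converged at β = 0.520.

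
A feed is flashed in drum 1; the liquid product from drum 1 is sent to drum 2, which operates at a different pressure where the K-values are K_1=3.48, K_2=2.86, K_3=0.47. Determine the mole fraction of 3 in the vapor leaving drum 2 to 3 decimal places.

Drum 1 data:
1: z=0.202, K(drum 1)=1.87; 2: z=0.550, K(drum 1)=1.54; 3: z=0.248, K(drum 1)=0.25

Drum 1:
Rachford–Rice: g(ψ₁) = Σ zᵢ(Kᵢ−1)/(1+ψ₁(Kᵢ−1)) = 0.
g(0) = ΣzᵢKᵢ − 1 = 0.287 and g(1) = 1 − Σzᵢ/Kᵢ = -0.457, so a root lies in (0, 1).
Iterate (Newton) starting at ψ₁ = 0.5:
  ψ₁ = 0.500: g = 0.0587, g' = -0.531 → ψ₁ = 0.611
  ψ₁ = 0.611: g = -0.0050, g' = -0.631 → ψ₁ = 0.603
Converged at ψ₁ = 0.603.
Drum-1 compositions:
  1: x = 0.133, y = 0.248
  2: x = 0.415, y = 0.639
  3: x = 0.453, y = 0.113
Drum-2 feed = drum-1 liquid: z₂ = (0.1325, 0.4150, 0.4525).
Drum 2:
Let ψ₂ = V/F and solve Σ zᵢ(Kᵢ−1)/(1+ψ₂(Kᵢ−1)) = 0.
Feasibility: ΣzᵢKᵢ = 1.861, Σzᵢ/Kᵢ = 1.146 — both > 1, two phases present.
Iterate (Newton) starting at ψ₂ = 0.55:
  ψ₂ = 0.550: g = 0.1821, g' = -0.750 → ψ₂ = 0.793
  ψ₂ = 0.793: g = 0.0091, g' = -0.705 → ψ₂ = 0.806
Converged at ψ₂ = 0.806.
  1: x = 0.044, y = 0.154
  2: x = 0.166, y = 0.475
  3: x = 0.790, y = 0.371

y_3 (drum 2) = 0.371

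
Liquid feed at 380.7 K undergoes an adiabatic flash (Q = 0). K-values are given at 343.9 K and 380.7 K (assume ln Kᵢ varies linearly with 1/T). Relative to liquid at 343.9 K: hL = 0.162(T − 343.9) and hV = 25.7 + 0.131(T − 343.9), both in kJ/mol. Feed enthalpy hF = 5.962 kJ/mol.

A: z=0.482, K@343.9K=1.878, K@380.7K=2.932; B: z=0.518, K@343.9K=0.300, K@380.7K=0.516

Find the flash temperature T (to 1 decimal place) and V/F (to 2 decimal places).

Adiabatic flash: solve Rachford–Rice at each trial T, then check hF = ψ·hV(T) + (1−ψ)·hL(T).
  T = 343.9 K: K = (1.878, 0.300), RR gives ψ = 0.099, H_out = 2.534 kJ/mol
  T = 380.7 K: K = (2.932, 0.516), RR gives ψ = 0.728, H_out = 23.835 kJ/mol
  T = 362.3 K: K = (2.373, 0.399), RR gives ψ = 0.425, H_out = 13.652 kJ/mol
  T = 353.1 K: K = (2.118, 0.347), RR gives ψ = 0.275, H_out = 8.477 kJ/mol
  T = 348.5 K: K = (1.996, 0.323), RR gives ψ = 0.192, H_out = 5.648 kJ/mol
  T = 350.8 K: K = (2.056, 0.335), RR gives ψ = 0.234, H_out = 7.091 kJ/mol
Linear interpolation between T = 348.5 (H_out = 5.648) and T = 350.8 (H_out = 7.091) on hF = 5.962 gives T ≈ 349.0 K, at which ψ = 0.20.

T = 349.0 K, V/F = 0.20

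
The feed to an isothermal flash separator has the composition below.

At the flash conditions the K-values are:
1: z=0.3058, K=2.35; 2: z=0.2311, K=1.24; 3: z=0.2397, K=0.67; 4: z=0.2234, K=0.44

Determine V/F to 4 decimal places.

Rachford–Rice: g(V/F) = Σ zᵢ(Kᵢ−1)/(1+V/F(Kᵢ−1)) = 0.
Check two-phase: ΣzᵢKᵢ = 1.2641 > 1 and Σzᵢ/Kᵢ = 1.1820 > 1, so g(0) = 0.2641 > 0 and g(1) = -0.1820 < 0.
Iterate (Newton) starting at V/F = 0.5:
  V/F = 0.5000: g = 0.02750, g' = -0.3818 → V/F = 0.5720
  V/F = 0.5720: g = 0.00014, g' = -0.3791 → V/F = 0.5724
Converged at V/F = 0.5724.

V/F = 0.5724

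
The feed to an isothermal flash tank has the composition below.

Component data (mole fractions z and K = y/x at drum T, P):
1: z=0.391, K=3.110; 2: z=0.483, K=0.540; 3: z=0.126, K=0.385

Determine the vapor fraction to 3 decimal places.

ψ = 0.501

Material balance + equilibrium reduce to Σ zᵢ(Kᵢ−1)/(1+ψ(Kᵢ−1)) = 0.
g(0) = ΣzᵢKᵢ − 1 = 0.525 and g(1) = 1 − Σzᵢ/Kᵢ = -0.347, so a root lies in (0, 1).
Newton iteration, ψ⁰ = 0.5:
  ψ = 0.500: g = 0.0010, g' = -0.684 → ψ = 0.501
Converged at ψ = 0.501.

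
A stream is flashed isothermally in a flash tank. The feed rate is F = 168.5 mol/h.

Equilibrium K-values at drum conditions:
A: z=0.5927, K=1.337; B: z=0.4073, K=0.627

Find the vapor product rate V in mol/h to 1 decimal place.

Rachford–Rice: g(ψ) = Σ zᵢ(Kᵢ−1)/(1+ψ(Kᵢ−1)) = 0.
Feasibility: ΣzᵢKᵢ = 1.0478, Σzᵢ/Kᵢ = 1.0929 — both > 1, two phases present.
Newton iteration, ψ⁰ = 0.5:
  ψ = 0.5000: g = -0.01582, g' = -0.1349 → ψ = 0.3828
  ψ = 0.3828: g = -0.00031, g' = -0.1299 → ψ = 0.3804
Converged at ψ = 0.3804.
Then V = ψ·F = 0.3804·168.5 = 64.1 mol/h and L = F − V = 104.4 mol/h.

V = 64.1 mol/h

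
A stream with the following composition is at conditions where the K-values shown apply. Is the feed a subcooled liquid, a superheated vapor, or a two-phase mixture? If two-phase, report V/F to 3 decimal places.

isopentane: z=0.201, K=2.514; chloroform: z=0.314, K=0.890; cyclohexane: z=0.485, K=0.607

ΣzᵢKᵢ = 1.079; Σzᵢ/Kᵢ = 1.232.
Both exceed 1, so a two-phase solution exists.
Material balance + equilibrium reduce to Σ zᵢ(Kᵢ−1)/(1+ψ(Kᵢ−1)) = 0.
Newton iteration, ψ⁰ = 0.5:
  ψ = 0.500: g = -0.1006, g' = -0.270 → ψ = 0.127
  ψ = 0.127: g = 0.0196, g' = -0.411 → ψ = 0.175
  ψ = 0.175: g = 0.0008, g' = -0.378 → ψ = 0.177
Converged at ψ = 0.177.

two-phase, V/F = 0.177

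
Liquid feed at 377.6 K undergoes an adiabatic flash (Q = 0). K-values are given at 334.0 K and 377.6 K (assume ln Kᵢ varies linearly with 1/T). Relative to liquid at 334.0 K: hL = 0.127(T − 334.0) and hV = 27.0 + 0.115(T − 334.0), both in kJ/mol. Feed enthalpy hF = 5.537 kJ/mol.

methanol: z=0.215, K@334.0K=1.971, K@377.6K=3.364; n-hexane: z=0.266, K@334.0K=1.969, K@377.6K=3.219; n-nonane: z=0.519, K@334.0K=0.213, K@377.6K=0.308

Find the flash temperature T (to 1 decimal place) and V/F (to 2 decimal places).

T = 340.9 K, V/F = 0.17

Adiabatic flash: solve Rachford–Rice at each trial T, then check hF = ψ·hV(T) + (1−ψ)·hL(T).
  T = 334.0 K: K = (1.971, 1.969, 0.213), RR gives ψ = 0.076, H_out = 2.054 kJ/mol
  T = 377.6 K: K = (3.364, 3.219, 0.308), RR gives ψ = 0.468, H_out = 17.921 kJ/mol
  T = 355.8 K: K = (2.617, 2.556, 0.259), RR gives ψ = 0.321, H_out = 11.361 kJ/mol
  T = 344.9 K: K = (2.282, 2.253, 0.236), RR gives ψ = 0.219, H_out = 7.273 kJ/mol
  T = 339.4 K: K = (2.122, 2.107, 0.224), RR gives ψ = 0.154, H_out = 4.830 kJ/mol
  T = 342.1 K: K = (2.199, 2.178, 0.230), RR gives ψ = 0.187, H_out = 6.070 kJ/mol
  T = 340.8 K: K = (2.162, 2.144, 0.227), RR gives ψ = 0.172, H_out = 5.483 kJ/mol
Linear interpolation between T = 340.8 (H_out = 5.483) and T = 342.1 (H_out = 6.070) on hF = 5.537 gives T ≈ 340.9 K, at which ψ = 0.17.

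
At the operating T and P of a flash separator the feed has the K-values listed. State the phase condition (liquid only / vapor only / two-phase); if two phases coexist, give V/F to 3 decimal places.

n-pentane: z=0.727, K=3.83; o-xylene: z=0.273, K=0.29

two-phase, V/F = 0.927

ΣzᵢKᵢ = 2.864; Σzᵢ/Kᵢ = 1.131.
Both exceed 1, so a two-phase solution exists.
Binary case is linear: z₁(K₁−1)(1+ψ(K₂−1)) + z₂(K₂−1)(1+ψ(K₁−1)) = 0
⇒ ψ = [z₁(K₁−1)+z₂(K₂−1)] / [−(K₁−1)(K₂−1)] = 1.8636/2.0093 = 0.927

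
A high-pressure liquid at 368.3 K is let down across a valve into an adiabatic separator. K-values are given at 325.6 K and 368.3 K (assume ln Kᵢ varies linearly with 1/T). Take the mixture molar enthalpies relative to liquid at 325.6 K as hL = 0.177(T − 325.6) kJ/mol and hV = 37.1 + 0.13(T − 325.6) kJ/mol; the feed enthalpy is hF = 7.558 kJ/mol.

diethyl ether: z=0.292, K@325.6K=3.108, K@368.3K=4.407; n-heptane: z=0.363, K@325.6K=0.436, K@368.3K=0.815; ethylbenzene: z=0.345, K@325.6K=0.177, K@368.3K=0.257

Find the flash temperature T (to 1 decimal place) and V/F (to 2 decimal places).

T = 335.7 K, V/F = 0.16

Adiabatic flash: solve Rachford–Rice at each trial T, then check hF = ψ·hV(T) + (1−ψ)·hL(T).
  T = 325.6 K: K = (3.108, 0.436, 0.177), RR gives ψ = 0.086, H_out = 3.200 kJ/mol
  T = 368.3 K: K = (4.407, 0.815, 0.257), RR gives ψ = 0.384, H_out = 21.035 kJ/mol
  T = 347.0 K: K = (3.742, 0.608, 0.216), RR gives ψ = 0.234, H_out = 12.229 kJ/mol
  T = 336.3 K: K = (3.421, 0.518, 0.196), RR gives ψ = 0.161, H_out = 7.791 kJ/mol
  T = 331.0 K: K = (3.265, 0.476, 0.187), RR gives ψ = 0.125, H_out = 5.546 kJ/mol
  T = 333.6 K: K = (3.341, 0.496, 0.191), RR gives ψ = 0.143, H_out = 6.653 kJ/mol
  T = 335.0 K: K = (3.382, 0.507, 0.194), RR gives ψ = 0.152, H_out = 7.245 kJ/mol
Linear interpolation between T = 335.0 (H_out = 7.245) and T = 336.3 (H_out = 7.791) on hF = 7.558 gives T ≈ 335.7 K, at which ψ = 0.16.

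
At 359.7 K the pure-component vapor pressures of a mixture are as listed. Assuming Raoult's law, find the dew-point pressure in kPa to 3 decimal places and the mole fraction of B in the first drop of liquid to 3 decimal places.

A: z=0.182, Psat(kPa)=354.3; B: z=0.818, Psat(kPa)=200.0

At the dew point ψ → 1, so Σzᵢ/Kᵢ = 1 with Kᵢ = Pᵢˢᵃᵗ/P ⇒ 1/P = Σzᵢ/Pᵢˢᵃᵗ.
1/P = 0.182/354.3 + 0.818/200.0 = 0.004604 ⇒ P = 217.217 kPa
xᵢ = zᵢP/Pᵢˢᵃᵗ ⇒ x_B = 0.818·217.217/200.0 = 0.888

Pdew = 217.217 kPa, x_B = 0.888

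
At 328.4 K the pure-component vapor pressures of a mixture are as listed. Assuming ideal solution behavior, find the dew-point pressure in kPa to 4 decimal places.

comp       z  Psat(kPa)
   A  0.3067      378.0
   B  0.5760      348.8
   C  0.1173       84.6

At the dew point ψ → 1, so Σzᵢ/Kᵢ = 1 with Kᵢ = Pᵢˢᵃᵗ/P ⇒ 1/P = Σzᵢ/Pᵢˢᵃᵗ.
1/P = 0.3067/378.0 + 0.5760/348.8 + 0.1173/84.6 = 0.0038493 ⇒ P = 259.7891 kPa

Pdew = 259.7891 kPa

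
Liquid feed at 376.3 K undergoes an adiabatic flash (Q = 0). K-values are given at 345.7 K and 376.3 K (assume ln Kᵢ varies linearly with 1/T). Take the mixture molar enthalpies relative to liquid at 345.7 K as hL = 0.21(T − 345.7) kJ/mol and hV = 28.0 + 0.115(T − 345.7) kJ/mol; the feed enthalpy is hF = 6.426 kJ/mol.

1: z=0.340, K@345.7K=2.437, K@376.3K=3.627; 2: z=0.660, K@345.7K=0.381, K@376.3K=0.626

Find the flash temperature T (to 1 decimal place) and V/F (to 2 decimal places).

T = 351.7 K, V/F = 0.19

Adiabatic flash: solve Rachford–Rice at each trial T, then check hF = ψ·hV(T) + (1−ψ)·hL(T).
  T = 345.7 K: K = (2.437, 0.381), RR gives ψ = 0.090, H_out = 2.520 kJ/mol
  T = 376.3 K: K = (3.627, 0.626), RR gives ψ = 0.658, H_out = 22.934 kJ/mol
  T = 361.0 K: K = (2.998, 0.494), RR gives ψ = 0.341, H_out = 12.266 kJ/mol
  T = 353.4 K: K = (2.711, 0.435), RR gives ψ = 0.216, H_out = 7.514 kJ/mol
  T = 349.5 K: K = (2.570, 0.407), RR gives ψ = 0.153, H_out = 5.031 kJ/mol
  T = 351.4 K: K = (2.638, 0.421), RR gives ψ = 0.184, H_out = 6.249 kJ/mol
Linear interpolation between T = 351.4 (H_out = 6.249) and T = 353.4 (H_out = 7.514) on hF = 6.426 gives T ≈ 351.7 K, at which ψ = 0.19.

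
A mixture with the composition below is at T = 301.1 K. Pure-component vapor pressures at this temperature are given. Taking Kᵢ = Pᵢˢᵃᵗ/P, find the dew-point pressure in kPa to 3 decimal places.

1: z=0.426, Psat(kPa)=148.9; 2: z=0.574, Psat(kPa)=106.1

Pdew = 120.905 kPa

At the dew point ψ → 1, so Σzᵢ/Kᵢ = 1 with Kᵢ = Pᵢˢᵃᵗ/P ⇒ 1/P = Σzᵢ/Pᵢˢᵃᵗ.
1/P = 0.426/148.9 + 0.574/106.1 = 0.008271 ⇒ P = 120.905 kPa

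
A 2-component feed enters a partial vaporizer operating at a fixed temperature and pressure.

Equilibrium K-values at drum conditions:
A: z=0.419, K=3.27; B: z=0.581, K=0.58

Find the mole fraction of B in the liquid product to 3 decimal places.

x_B = 0.844

Rachford–Rice: g(ψ) = Σ zᵢ(Kᵢ−1)/(1+ψ(Kᵢ−1)) = 0.
Check two-phase: ΣzᵢKᵢ = 1.707 > 1 and Σzᵢ/Kᵢ = 1.130 > 1, so g(0) = 0.707 > 0 and g(1) = -0.130 < 0.
Binary case is linear: z₁(K₁−1)(1+ψ(K₂−1)) + z₂(K₂−1)(1+ψ(K₁−1)) = 0
⇒ ψ = [z₁(K₁−1)+z₂(K₂−1)] / [−(K₁−1)(K₂−1)] = 0.7071/0.9534 = 0.742
Compositions from xᵢ = zᵢ/(1+ψ(Kᵢ−1)), yᵢ = Kᵢxᵢ:
  A: x = 0.156, y = 0.511
  B: x = 0.844, y = 0.489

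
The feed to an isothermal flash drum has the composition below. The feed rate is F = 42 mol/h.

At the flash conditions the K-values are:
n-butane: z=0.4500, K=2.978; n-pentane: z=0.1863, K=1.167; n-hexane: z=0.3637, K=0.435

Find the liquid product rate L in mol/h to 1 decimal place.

Material balance + equilibrium reduce to Σ zᵢ(Kᵢ−1)/(1+ψ(Kᵢ−1)) = 0.
g(0) = ΣzᵢKᵢ − 1 = 0.7157 and g(1) = 1 − Σzᵢ/Kᵢ = -0.1468, so a root lies in (0, 1).
Newton–Raphson from ψ = 0.5:
  ψ = 0.5000: g = 0.18983, g' = -0.6750 → ψ = 0.7812
  ψ = 0.7812: g = 0.00936, g' = -0.6479 → ψ = 0.7957
  ψ = 0.7957: g = -0.00004, g' = -0.6530 → ψ = 0.7956
Converged at ψ = 0.7956.
Then V = ψ·F = 0.7956·42 = 33.4 mol/h and L = F − V = 8.6 mol/h.

L = 8.6 mol/h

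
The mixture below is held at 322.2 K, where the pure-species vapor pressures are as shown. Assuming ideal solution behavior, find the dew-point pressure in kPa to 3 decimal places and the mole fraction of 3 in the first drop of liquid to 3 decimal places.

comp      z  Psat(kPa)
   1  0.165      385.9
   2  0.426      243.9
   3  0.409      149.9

Pdew = 203.970 kPa, x_3 = 0.557

At the dew point ψ → 1, so Σzᵢ/Kᵢ = 1 with Kᵢ = Pᵢˢᵃᵗ/P ⇒ 1/P = Σzᵢ/Pᵢˢᵃᵗ.
1/P = 0.165/385.9 + 0.426/243.9 + 0.409/149.9 = 0.004903 ⇒ P = 203.970 kPa
xᵢ = zᵢP/Pᵢˢᵃᵗ ⇒ x_3 = 0.409·203.970/149.9 = 0.557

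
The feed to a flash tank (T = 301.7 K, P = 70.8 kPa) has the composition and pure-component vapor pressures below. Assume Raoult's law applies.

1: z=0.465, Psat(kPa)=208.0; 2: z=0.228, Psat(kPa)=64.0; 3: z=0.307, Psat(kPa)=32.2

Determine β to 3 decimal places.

β = 0.858

Raoult's law: Kᵢ = Pᵢˢᵃᵗ/P = Pᵢˢᵃᵗ/70.8.
  K_1 = 208.0/70.8 = 2.93785, K_2 = 64.0/70.8 = 0.90395, K_3 = 32.2/70.8 = 0.45480
Rachford–Rice: g(β) = Σ zᵢ(Kᵢ−1)/(1+β(Kᵢ−1)) = 0.
Check two-phase: ΣzᵢKᵢ = 1.712 > 1 and Σzᵢ/Kᵢ = 1.086 > 1, so g(0) = 0.712 > 0 and g(1) = -0.086 < 0.
Newton–Raphson from β = 0.54:
  β = 0.540: g = 0.1800, g' = -0.603 → β = 0.839
  β = 0.839: g = 0.0110, g' = -0.566 → β = 0.858
Converged at β = 0.858.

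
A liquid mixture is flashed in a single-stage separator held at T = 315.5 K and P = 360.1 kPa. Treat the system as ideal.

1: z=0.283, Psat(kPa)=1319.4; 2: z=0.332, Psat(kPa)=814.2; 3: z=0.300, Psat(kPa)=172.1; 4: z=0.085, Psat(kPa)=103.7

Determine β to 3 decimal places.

β = 0.848

Raoult's law: Kᵢ = Pᵢˢᵃᵗ/P = Pᵢˢᵃᵗ/360.1.
  K_1 = 1319.4/360.1 = 3.66398, K_2 = 814.2/360.1 = 2.26104, K_3 = 172.1/360.1 = 0.47792, K_4 = 103.7/360.1 = 0.28798
Rachford–Rice: g(β) = Σ zᵢ(Kᵢ−1)/(1+β(Kᵢ−1)) = 0.
Check two-phase: ΣzᵢKᵢ = 1.955 > 1 and Σzᵢ/Kᵢ = 1.147 > 1, so g(0) = 0.955 > 0 and g(1) = -0.147 < 0.
Newton iteration, β⁰ = 0.44:
  β = 0.440: g = 0.3249, g' = -0.873 → β = 0.812
  β = 0.812: g = 0.0298, g' = -0.818 → β = 0.848
Converged at β = 0.848.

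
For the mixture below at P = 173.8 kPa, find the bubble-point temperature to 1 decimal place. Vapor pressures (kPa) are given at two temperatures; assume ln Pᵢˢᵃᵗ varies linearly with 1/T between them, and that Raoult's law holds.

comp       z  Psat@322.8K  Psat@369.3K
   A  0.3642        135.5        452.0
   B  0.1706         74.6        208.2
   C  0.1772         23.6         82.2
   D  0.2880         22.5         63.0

Bubble-point temperature: ΣzᵢPᵢˢᵃᵗ(T) = P. Interpolate ln Pᵢˢᵃᵗ = aᵢ + bᵢ/T.
  T = 322.8 K: ΣzᵢPᵢˢᵃᵗ = 72.74 kPa
  T = 369.3 K: ΣzᵢPᵢˢᵃᵗ = 232.85 kPa
  T = 346.1 K: ΣzᵢPᵢˢᵃᵗ = 135.39 kPa
  T = 357.7 K: ΣzᵢPᵢˢᵃᵗ = 179.09 kPa
  T = 351.9 K: ΣzᵢPᵢˢᵃᵗ = 156.07 kPa
  T = 354.8 K: ΣzᵢPᵢˢᵃᵗ = 167.28 kPa
Interpolating between 354.8 K and 357.7 K gives T ≈ 356.4 K.

T = 356.4 K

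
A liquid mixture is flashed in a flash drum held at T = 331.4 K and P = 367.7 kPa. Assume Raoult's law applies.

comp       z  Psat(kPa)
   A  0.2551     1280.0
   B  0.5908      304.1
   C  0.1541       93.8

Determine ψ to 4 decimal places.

ψ = 0.4778

Raoult's law: Kᵢ = Pᵢˢᵃᵗ/P = Pᵢˢᵃᵗ/367.7.
  K_A = 1280.0/367.7 = 3.481099, K_B = 304.1/367.7 = 0.827033, K_C = 93.8/367.7 = 0.255099
Let ψ = V/F and solve Σ zᵢ(Kᵢ−1)/(1+ψ(Kᵢ−1)) = 0.
Check two-phase: ΣzᵢKᵢ = 1.4160 > 1 and Σzᵢ/Kᵢ = 1.3917 > 1, so g(0) = 0.4160 > 0 and g(1) = -0.3917 < 0.
Newton iteration, ψ⁰ = 0.5:
  ψ = 0.5000: g = -0.01229, g' = -0.5511 → ψ = 0.4777
  ψ = 0.4777: g = 0.00005, g' = -0.5559 → ψ = 0.4778
Converged at ψ = 0.4778.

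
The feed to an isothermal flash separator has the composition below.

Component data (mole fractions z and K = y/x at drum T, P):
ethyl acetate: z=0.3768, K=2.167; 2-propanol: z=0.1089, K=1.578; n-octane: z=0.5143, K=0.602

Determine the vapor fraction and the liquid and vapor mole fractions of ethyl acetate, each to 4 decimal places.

ψ = 0.7094, x_ethyl acetate = 0.2061, y_ethyl acetate = 0.4467

Let ψ = V/F and solve Σ zᵢ(Kᵢ−1)/(1+ψ(Kᵢ−1)) = 0.
Feasibility: ΣzᵢKᵢ = 1.2980, Σzᵢ/Kᵢ = 1.0972 — both > 1, two phases present.
Newton iteration, ψ⁰ = 0.51:
  ψ = 0.5100: g = 0.06745, g' = -0.3516 → ψ = 0.7018
  ψ = 0.7018: g = 0.00248, g' = -0.3304 → ψ = 0.7094
Converged at ψ = 0.7094.
Compositions from xᵢ = zᵢ/(1+ψ(Kᵢ−1)), yᵢ = Kᵢxᵢ:
  ethyl acetate: x = 0.2061, y = 0.4467
  2-propanol: x = 0.0772, y = 0.1219
  n-octane: x = 0.7166, y = 0.4314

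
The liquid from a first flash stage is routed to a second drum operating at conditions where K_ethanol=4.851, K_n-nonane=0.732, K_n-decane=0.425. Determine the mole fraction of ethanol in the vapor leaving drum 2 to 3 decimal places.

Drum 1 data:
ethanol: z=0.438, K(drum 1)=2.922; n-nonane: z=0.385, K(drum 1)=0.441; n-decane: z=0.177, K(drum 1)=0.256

Drum 1:
Newton–Raphson from ψ₁ = 0.36:
  ψ₁ = 0.360: g = 0.0483, g' = -0.937 → ψ₁ = 0.412
Converged at ψ₁ = 0.412.
Drum-1 compositions:
  ethanol: x = 0.244, y = 0.714
  n-nonane: x = 0.500, y = 0.221
  n-decane: x = 0.255, y = 0.065
Drum-2 feed = drum-1 liquid: z₂ = (0.2444, 0.5003, 0.2553).
Drum 2:
Let ψ₂ = V/F and solve Σ zᵢ(Kᵢ−1)/(1+ψ₂(Kᵢ−1)) = 0.
g(0) = ΣzᵢKᵢ − 1 = 0.660 and g(1) = 1 − Σzᵢ/Kᵢ = -0.335, so a root lies in (0, 1).
Iterate (Newton) starting at ψ₂ = 0.5:
  ψ₂ = 0.500: g = -0.0392, g' = -0.638 → ψ₂ = 0.438
  ψ₂ = 0.438: g = 0.0018, g' = -0.698 → ψ₂ = 0.441
Converged at ψ₂ = 0.441.
  ethanol: x = 0.091, y = 0.439
  n-nonane: x = 0.567, y = 0.415
  n-decane: x = 0.342, y = 0.145

y_ethanol (drum 2) = 0.439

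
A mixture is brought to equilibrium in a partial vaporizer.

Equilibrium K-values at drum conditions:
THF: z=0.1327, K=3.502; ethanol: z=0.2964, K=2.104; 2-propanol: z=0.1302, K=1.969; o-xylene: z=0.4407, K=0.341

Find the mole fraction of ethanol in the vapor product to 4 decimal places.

Let β = V/F and solve Σ zᵢ(Kᵢ−1)/(1+β(Kᵢ−1)) = 0.
Feasibility: ΣzᵢKᵢ = 1.4950, Σzᵢ/Kᵢ = 1.5373 — both > 1, two phases present.
Newton–Raphson from β = 0.5:
  β = 0.5000: g = 0.01018, g' = -0.7951 → β = 0.5128
Converged at β = 0.5128.
Compositions from xᵢ = zᵢ/(1+β(Kᵢ−1)), yᵢ = Kᵢxᵢ:
  THF: x = 0.0581, y = 0.2036
  ethanol: x = 0.1893, y = 0.3982
  2-propanol: x = 0.0870, y = 0.1713
  o-xylene: x = 0.6656, y = 0.2270

y_ethanol = 0.3982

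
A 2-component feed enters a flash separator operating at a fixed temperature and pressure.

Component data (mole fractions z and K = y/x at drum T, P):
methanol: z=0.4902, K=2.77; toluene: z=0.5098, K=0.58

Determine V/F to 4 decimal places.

Material balance + equilibrium reduce to Σ zᵢ(Kᵢ−1)/(1+V/F(Kᵢ−1)) = 0.
Feasibility: ΣzᵢKᵢ = 1.6535, Σzᵢ/Kᵢ = 1.0559 — both > 1, two phases present.
Binary case is linear: z₁(K₁−1)(1+V/F(K₂−1)) + z₂(K₂−1)(1+V/F(K₁−1)) = 0
⇒ V/F = [z₁(K₁−1)+z₂(K₂−1)] / [−(K₁−1)(K₂−1)] = 0.65354/0.74340 = 0.8791

V/F = 0.8791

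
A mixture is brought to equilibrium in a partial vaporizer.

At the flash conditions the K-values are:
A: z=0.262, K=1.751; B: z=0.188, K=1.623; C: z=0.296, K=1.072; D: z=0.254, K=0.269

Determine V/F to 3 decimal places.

V/F = 0.408

Rachford–Rice: g(V/F) = Σ zᵢ(Kᵢ−1)/(1+V/F(Kᵢ−1)) = 0.
Feasibility: ΣzᵢKᵢ = 1.150, Σzᵢ/Kᵢ = 1.486 — both > 1, two phases present.
Iterate (Newton) starting at V/F = 0.37:
  V/F = 0.370: g = 0.0154, g' = -0.395 → V/F = 0.409
  V/F = 0.409: g = -0.0003, g' = -0.410 → V/F = 0.408
Converged at V/F = 0.408.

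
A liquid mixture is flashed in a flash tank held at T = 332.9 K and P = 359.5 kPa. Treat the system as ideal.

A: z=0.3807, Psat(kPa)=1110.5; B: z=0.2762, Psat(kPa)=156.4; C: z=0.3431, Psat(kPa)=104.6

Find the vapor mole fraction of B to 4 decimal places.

Raoult's law: Kᵢ = Pᵢˢᵃᵗ/P = Pᵢˢᵃᵗ/359.5.
  K_A = 1110.5/359.5 = 3.089013, K_B = 156.4/359.5 = 0.435049, K_C = 104.6/359.5 = 0.290960
Rachford–Rice: g(V/F) = Σ zᵢ(Kᵢ−1)/(1+V/F(Kᵢ−1)) = 0.
Feasibility: ΣzᵢKᵢ = 1.3960, Σzᵢ/Kᵢ = 1.9373 — both > 1, two phases present.
Newton iteration, V/F⁰ = 0.5:
  V/F = 0.5000: g = -0.20537, g' = -0.9827 → V/F = 0.2910
  V/F = 0.2910: g = 0.00134, g' = -1.0427 → V/F = 0.2923
Converged at V/F = 0.2923.
Compositions from xᵢ = zᵢ/(1+V/F(Kᵢ−1)), yᵢ = Kᵢxᵢ:
  A: x = 0.2364, y = 0.7301
  B: x = 0.3308, y = 0.1439
  C: x = 0.4328, y = 0.1259

y_B = 0.1439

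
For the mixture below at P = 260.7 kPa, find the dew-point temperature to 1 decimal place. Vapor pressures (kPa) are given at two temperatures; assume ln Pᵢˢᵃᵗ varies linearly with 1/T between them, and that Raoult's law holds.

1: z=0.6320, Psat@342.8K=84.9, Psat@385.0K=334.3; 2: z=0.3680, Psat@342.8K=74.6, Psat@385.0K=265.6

T = 379.5 K

Dew-point temperature: Σzᵢ·P/Pᵢˢᵃᵗ(T) = 1. Interpolate ln Pᵢˢᵃᵗ = aᵢ + bᵢ/T.
  T = 342.8 K: ΣzᵢP/Pᵢˢᵃᵗ = 3.2267
  T = 385.0 K: ΣzᵢP/Pᵢˢᵃᵗ = 0.8541
  T = 363.9 K: ΣzᵢP/Pᵢˢᵃᵗ = 1.5968
  T = 374.4 K: ΣzᵢP/Pᵢˢᵃᵗ = 1.1592
  T = 379.7 K: ΣzᵢP/Pᵢˢᵃᵗ = 0.9929
  T = 377.0 K: ΣzᵢP/Pᵢˢᵃᵗ = 1.0738
Interpolating between 377.0 K and 379.7 K gives T ≈ 379.5 K.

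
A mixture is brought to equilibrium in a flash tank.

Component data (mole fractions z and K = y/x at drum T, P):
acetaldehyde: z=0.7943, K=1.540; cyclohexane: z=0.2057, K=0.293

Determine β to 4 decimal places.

Let β = V/F and solve Σ zᵢ(Kᵢ−1)/(1+β(Kᵢ−1)) = 0.
g(0) = ΣzᵢKᵢ − 1 = 0.2835 and g(1) = 1 − Σzᵢ/Kᵢ = -0.2178, so a root lies in (0, 1).
Binary case is linear: z₁(K₁−1)(1+β(K₂−1)) + z₂(K₂−1)(1+β(K₁−1)) = 0
⇒ β = [z₁(K₁−1)+z₂(K₂−1)] / [−(K₁−1)(K₂−1)] = 0.28349/0.38178 = 0.7426

β = 0.7426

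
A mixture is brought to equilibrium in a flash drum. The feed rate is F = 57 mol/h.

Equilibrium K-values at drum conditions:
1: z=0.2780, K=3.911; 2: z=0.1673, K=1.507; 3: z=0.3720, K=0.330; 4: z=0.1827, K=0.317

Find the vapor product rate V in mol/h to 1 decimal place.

V = 19.0 mol/h

Material balance + equilibrium reduce to Σ zᵢ(Kᵢ−1)/(1+β(Kᵢ−1)) = 0.
g(0) = ΣzᵢKᵢ − 1 = 0.5201 and g(1) = 1 − Σzᵢ/Kᵢ = -0.8857, so a root lies in (0, 1).
Newton–Raphson from β = 0.5:
  β = 0.5000: g = -0.16706, g' = -0.9922 → β = 0.3316
  β = 0.3316: g = 0.00260, g' = -1.0599 → β = 0.3341
Converged at β = 0.3341.
Then V = β·F = 0.3341·57 = 19.0 mol/h and L = F − V = 38.0 mol/h.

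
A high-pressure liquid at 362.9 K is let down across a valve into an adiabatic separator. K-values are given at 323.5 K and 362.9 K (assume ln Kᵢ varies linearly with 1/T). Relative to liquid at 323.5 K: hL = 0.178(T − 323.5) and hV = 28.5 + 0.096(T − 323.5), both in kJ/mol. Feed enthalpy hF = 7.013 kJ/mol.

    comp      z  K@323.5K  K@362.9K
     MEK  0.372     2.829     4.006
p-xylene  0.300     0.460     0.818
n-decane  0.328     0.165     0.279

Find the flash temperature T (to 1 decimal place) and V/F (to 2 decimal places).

Adiabatic flash: solve Rachford–Rice at each trial T, then check hF = ψ·hV(T) + (1−ψ)·hL(T).
  T = 323.5 K: K = (2.829, 0.460, 0.165), RR gives ψ = 0.189, H_out = 5.386 kJ/mol
  T = 362.9 K: K = (4.006, 0.818, 0.279), RR gives ψ = 0.518, H_out = 20.091 kJ/mol
  T = 343.2 K: K = (3.400, 0.624, 0.218), RR gives ψ = 0.352, H_out = 12.965 kJ/mol
  T = 333.4 K: K = (3.111, 0.538, 0.190), RR gives ψ = 0.272, H_out = 9.295 kJ/mol
  T = 328.4 K: K = (2.968, 0.498, 0.177), RR gives ψ = 0.231, H_out = 7.355 kJ/mol
  T = 325.9 K: K = (2.897, 0.478, 0.171), RR gives ψ = 0.210, H_out = 6.360 kJ/mol
  T = 327.1 K: K = (2.931, 0.488, 0.174), RR gives ψ = 0.220, H_out = 6.840 kJ/mol
Linear interpolation between T = 327.1 (H_out = 6.840) and T = 328.4 (H_out = 7.355) on hF = 7.013 gives T ≈ 327.5 K, at which ψ = 0.22.

T = 327.5 K, V/F = 0.22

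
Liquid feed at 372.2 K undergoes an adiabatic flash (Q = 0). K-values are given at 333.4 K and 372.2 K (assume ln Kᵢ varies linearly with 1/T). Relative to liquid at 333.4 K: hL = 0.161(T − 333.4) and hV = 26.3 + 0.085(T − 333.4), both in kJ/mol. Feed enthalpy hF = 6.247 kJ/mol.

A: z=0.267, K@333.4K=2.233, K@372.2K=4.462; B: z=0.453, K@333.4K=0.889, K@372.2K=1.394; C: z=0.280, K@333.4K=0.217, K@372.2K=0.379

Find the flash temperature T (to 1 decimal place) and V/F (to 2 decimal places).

T = 337.3 K, V/F = 0.22

Adiabatic flash: solve Rachford–Rice at each trial T, then check hF = ψ·hV(T) + (1−ψ)·hL(T).
  T = 333.4 K: K = (2.233, 0.889, 0.217), RR gives ψ = 0.108, H_out = 2.847 kJ/mol
  T = 372.2 K: K = (4.462, 1.394, 0.379), RR gives ψ = 0.850, H_out = 26.091 kJ/mol
  T = 352.8 K: K = (3.217, 1.127, 0.291), RR gives ψ = 0.543, H_out = 16.597 kJ/mol
  T = 343.1 K: K = (2.694, 1.004, 0.252), RR gives ψ = 0.354, H_out = 10.614 kJ/mol
  T = 338.2 K: K = (2.454, 0.945, 0.234), RR gives ψ = 0.240, H_out = 6.989 kJ/mol
  T = 335.8 K: K = (2.342, 0.917, 0.225), RR gives ψ = 0.177, H_out = 5.004 kJ/mol
Linear interpolation between T = 335.8 (H_out = 5.004) and T = 338.2 (H_out = 6.989) on hF = 6.247 gives T ≈ 337.3 K, at which ψ = 0.22.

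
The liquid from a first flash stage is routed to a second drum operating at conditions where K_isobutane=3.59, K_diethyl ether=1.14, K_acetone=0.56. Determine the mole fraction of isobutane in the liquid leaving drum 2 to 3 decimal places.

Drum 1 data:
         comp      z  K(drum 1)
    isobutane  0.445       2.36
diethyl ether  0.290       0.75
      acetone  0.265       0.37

Drum 1:
Newton–Raphson from ψ₁ = 0.64:
  ψ₁ = 0.640: g = -0.0425, g' = -0.556 → ψ₁ = 0.564
  ψ₁ = 0.564: g = -0.0007, g' = -0.541 → ψ₁ = 0.562
Converged at ψ₁ = 0.562.
Drum-1 compositions:
  isobutane: x = 0.252, y = 0.595
  diethyl ether: x = 0.337, y = 0.253
  acetone: x = 0.410, y = 0.152
Drum-2 feed = drum-1 liquid: z₂ = (0.2521, 0.3374, 0.4104).
Drum 2:
Rachford–Rice: g(ψ₂) = Σ zᵢ(Kᵢ−1)/(1+ψ₂(Kᵢ−1)) = 0.
Check two-phase: ΣzᵢKᵢ = 1.520 > 1 and Σzᵢ/Kᵢ = 1.099 > 1, so g(0) = 0.520 > 0 and g(1) = -0.099 < 0.
Newton iteration, ψ₂⁰ = 0.36:
  ψ₂ = 0.360: g = 0.1684, g' = -0.571 → ψ₂ = 0.655
  ψ₂ = 0.655: g = 0.0319, g' = -0.395 → ψ₂ = 0.735
  ψ₂ = 0.735: g = 0.0007, g' = -0.380 → ψ₂ = 0.737
Converged at ψ₂ = 0.737.
  isobutane: x = 0.087, y = 0.311
  diethyl ether: x = 0.306, y = 0.349
  acetone: x = 0.607, y = 0.340

x_isobutane (drum 2) = 0.087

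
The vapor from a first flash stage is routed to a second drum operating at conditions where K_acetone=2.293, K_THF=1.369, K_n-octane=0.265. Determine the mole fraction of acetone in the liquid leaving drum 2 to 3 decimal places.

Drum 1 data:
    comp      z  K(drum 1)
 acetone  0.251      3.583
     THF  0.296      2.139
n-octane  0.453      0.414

x_acetone (drum 2) = 0.198

Drum 1:
Newton–Raphson from ψ₁ = 0.33:
  ψ₁ = 0.330: g = 0.2659, g' = -0.930 → ψ₁ = 0.616
  ψ₁ = 0.616: g = 0.0330, g' = -0.763 → ψ₁ = 0.659
Converged at ψ₁ = 0.659.
Drum-1 compositions:
  acetone: x = 0.093, y = 0.333
  THF: x = 0.169, y = 0.362
  n-octane: x = 0.738, y = 0.306
Drum-2 feed = drum-1 vapor: z₂ = (0.3328, 0.3617, 0.3055).
Drum 2:
Rachford–Rice: g(ψ₂) = Σ zᵢ(Kᵢ−1)/(1+ψ₂(Kᵢ−1)) = 0.
Check two-phase: ΣzᵢKᵢ = 1.339 > 1 and Σzᵢ/Kᵢ = 1.562 > 1, so g(0) = 0.339 > 0 and g(1) = -0.562 < 0.
Newton iteration, ψ₂⁰ = 0.68:
  ψ₂ = 0.680: g = -0.1133, g' = -0.849 → ψ₂ = 0.546
  ψ₂ = 0.546: g = -0.0121, g' = -0.686 → ψ₂ = 0.529
Converged at ψ₂ = 0.529.
  acetone: x = 0.198, y = 0.453
  THF: x = 0.303, y = 0.414
  n-octane: x = 0.500, y = 0.132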